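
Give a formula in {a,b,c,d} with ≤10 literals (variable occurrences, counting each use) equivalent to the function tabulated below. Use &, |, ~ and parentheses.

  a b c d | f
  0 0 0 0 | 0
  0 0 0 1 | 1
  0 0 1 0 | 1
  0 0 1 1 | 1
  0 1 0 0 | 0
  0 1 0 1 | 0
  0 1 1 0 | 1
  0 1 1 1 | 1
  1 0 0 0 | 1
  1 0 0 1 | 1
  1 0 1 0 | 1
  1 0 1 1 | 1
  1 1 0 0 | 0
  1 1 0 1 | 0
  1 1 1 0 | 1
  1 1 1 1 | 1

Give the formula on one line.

  ~b = 1111000011110000
  (~b | c) = 1111001111110011
  (c | a) = 0011001111111111
  ~c = 1100110011001100
  (~b | ~c) = 1111110011111100
  (a & b) = 0000000000001111
  ((~b | ~c) & (a & b)) = 0000000000001100
  (((~b | ~c) & (a & b)) | d) = 0101010101011101
  ((c | a) | (((~b | ~c) & (a & b)) | d)) = 0111011111111111
  ((~b | c) & ((c | a) | (((~b | ~c) & (a & b)) | d))) = 0111001111110011

((~b | c) & ((c | a) | (((~b | ~c) & (a & b)) | d)))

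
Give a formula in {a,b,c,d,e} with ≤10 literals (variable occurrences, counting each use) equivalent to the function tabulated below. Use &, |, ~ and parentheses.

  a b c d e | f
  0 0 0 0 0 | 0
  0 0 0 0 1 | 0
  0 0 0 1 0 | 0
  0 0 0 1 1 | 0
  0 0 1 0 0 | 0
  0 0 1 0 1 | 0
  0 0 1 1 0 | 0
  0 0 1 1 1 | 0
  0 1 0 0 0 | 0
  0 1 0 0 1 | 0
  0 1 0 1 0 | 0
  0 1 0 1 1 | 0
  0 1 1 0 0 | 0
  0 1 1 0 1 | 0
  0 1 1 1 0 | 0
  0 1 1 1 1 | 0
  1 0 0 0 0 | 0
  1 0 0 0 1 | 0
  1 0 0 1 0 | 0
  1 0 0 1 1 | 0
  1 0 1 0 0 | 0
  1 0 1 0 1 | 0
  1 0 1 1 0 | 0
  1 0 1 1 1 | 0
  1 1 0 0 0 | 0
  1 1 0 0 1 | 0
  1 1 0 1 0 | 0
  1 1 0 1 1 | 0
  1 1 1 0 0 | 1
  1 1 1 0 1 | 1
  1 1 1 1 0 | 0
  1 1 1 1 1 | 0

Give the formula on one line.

(((~c & e) | (b | d)) & ((c & ~d) & ((~c | ~d) & a)))

  ~c = 11110000111100001111000011110000
  (~c & e) = 01010000010100000101000001010000
  (b | d) = 00110011111111110011001111111111
  ((~c & e) | (b | d)) = 01110011111111110111001111111111
  ~d = 11001100110011001100110011001100
  (c & ~d) = 00001100000011000000110000001100
  (~c | ~d) = 11111100111111001111110011111100
  ((~c | ~d) & a) = 00000000000000001111110011111100
  ((c & ~d) & ((~c | ~d) & a)) = 00000000000000000000110000001100
  (((~c & e) | (b | d)) & ((c & ~d) & ((~c | ~d) & a))) = 00000000000000000000000000001100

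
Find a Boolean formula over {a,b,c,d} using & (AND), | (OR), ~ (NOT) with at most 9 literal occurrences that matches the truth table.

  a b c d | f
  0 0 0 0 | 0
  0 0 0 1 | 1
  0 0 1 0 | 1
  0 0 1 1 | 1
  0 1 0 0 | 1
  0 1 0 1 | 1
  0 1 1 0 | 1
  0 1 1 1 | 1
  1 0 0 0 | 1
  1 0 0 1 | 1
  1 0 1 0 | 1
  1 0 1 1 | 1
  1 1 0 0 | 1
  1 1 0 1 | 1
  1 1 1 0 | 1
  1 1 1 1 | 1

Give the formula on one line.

  ~d = 1010101010101010
  (a | c) = 0011001111111111
  (b | (a | c)) = 0011111111111111
  (~d & (b | (a | c))) = 0010101010101010
  (c | a) = 0011001111111111
  ((c | a) | d) = 0111011111111111
  ((~d & (b | (a | c))) | ((c | a) | d)) = 0111111111111111

((~d & (b | (a | c))) | ((c | a) | d))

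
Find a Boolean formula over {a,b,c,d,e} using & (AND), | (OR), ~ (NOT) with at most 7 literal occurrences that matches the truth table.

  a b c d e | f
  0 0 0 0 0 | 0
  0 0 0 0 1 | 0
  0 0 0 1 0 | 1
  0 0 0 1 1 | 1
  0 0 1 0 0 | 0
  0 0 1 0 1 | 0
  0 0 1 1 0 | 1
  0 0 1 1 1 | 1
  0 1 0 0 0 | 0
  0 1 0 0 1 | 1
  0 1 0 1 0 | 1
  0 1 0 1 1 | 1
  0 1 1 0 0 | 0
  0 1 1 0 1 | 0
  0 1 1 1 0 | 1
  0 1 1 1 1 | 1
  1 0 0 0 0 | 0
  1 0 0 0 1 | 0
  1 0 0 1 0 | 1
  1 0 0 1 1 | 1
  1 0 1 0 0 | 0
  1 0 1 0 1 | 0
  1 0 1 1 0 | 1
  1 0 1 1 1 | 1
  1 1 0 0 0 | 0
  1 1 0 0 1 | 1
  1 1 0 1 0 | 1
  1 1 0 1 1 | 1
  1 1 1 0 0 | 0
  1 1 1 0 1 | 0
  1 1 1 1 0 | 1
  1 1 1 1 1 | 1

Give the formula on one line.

((((e | (c & d)) & ~c) & b) | d)

  (c & d) = 00000011000000110000001100000011
  (e | (c & d)) = 01010111010101110101011101010111
  ~c = 11110000111100001111000011110000
  ((e | (c & d)) & ~c) = 01010000010100000101000001010000
  (((e | (c & d)) & ~c) & b) = 00000000010100000000000001010000
  ((((e | (c & d)) & ~c) & b) | d) = 00110011011100110011001101110011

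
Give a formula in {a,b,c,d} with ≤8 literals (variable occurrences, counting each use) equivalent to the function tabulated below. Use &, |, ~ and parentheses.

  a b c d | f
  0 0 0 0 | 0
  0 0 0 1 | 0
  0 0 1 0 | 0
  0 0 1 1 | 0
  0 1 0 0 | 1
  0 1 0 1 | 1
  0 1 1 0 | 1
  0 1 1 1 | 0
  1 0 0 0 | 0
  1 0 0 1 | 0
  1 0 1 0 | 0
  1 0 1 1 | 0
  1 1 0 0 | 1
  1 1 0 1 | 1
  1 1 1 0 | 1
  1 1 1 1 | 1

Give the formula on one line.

  ~c = 1100110011001100
  (~c | a) = 1100110011111111
  ((~c | a) & b) = 0000110000001111
  ~d = 1010101010101010
  (~d & c) = 0010001000100010
  (((~c | a) & b) | (~d & c)) = 0010111000101111
  (b & (((~c | a) & b) | (~d & c))) = 0000111000001111

(b & (((~c | a) & b) | (~d & c)))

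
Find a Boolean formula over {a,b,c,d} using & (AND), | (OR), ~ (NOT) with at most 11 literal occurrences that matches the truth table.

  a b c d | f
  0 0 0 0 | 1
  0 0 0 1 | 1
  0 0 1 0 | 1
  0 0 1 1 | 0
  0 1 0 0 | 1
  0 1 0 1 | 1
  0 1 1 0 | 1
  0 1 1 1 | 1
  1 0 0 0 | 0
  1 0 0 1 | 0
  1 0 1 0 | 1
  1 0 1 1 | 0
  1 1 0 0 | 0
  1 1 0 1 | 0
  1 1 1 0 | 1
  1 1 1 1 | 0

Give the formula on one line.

  ~a = 1111111100000000
  (~a & b) = 0000111100000000
  ~c = 1100110011001100
  (~c & ~a) = 1100110000000000
  ~b = 1111000011110000
  (~c & ~b) = 1100000011000000
  ((~c & ~a) & (~c & ~b)) = 1100000000000000
  ((~a & b) | ((~c & ~a) & (~c & ~b))) = 1100111100000000
  ~d = 1010101010101010
  (c & ~d) = 0010001000100010
  (((~a & b) | ((~c & ~a) & (~c & ~b))) | (c & ~d)) = 1110111100100010

(((~a & b) | ((~c & ~a) & (~c & ~b))) | (c & ~d))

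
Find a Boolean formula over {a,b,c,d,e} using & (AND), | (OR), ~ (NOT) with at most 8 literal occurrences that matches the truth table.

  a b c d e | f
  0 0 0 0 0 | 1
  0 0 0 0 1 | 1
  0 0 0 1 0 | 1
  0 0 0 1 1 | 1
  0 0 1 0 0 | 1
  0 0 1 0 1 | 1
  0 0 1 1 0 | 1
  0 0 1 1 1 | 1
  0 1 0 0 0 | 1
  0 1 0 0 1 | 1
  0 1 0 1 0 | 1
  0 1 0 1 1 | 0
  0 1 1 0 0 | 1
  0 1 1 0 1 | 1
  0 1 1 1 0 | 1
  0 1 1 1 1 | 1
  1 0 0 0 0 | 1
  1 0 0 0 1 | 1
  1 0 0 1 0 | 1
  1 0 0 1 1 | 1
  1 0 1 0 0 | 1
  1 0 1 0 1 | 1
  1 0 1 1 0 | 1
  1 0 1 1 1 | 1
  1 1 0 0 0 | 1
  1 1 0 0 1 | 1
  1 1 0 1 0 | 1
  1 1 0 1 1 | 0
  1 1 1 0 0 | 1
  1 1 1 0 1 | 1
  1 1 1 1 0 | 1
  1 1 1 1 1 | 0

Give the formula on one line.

  ~d = 11001100110011001100110011001100
  ~b = 11111111000000001111111100000000
  (a & ~b) = 00000000000000001111111100000000
  ~e = 10101010101010101010101010101010
  ((a & ~b) | ~e) = 10101010101010101111111110101010
  ~a = 11111111111111110000000000000000
  (~a & e) = 01010101010101010000000000000000
  ((~a & e) & c) = 00000101000001010000000000000000
  (((~a & e) & c) | ~b) = 11111111000001011111111100000000
  (((a & ~b) | ~e) | (((~a & e) & c) | ~b)) = 11111111101011111111111110101010
  (~d | (((a & ~b) | ~e) | (((~a & e) & c) | ~b))) = 11111111111011111111111111101110

(~d | (((a & ~b) | ~e) | (((~a & e) & c) | ~b)))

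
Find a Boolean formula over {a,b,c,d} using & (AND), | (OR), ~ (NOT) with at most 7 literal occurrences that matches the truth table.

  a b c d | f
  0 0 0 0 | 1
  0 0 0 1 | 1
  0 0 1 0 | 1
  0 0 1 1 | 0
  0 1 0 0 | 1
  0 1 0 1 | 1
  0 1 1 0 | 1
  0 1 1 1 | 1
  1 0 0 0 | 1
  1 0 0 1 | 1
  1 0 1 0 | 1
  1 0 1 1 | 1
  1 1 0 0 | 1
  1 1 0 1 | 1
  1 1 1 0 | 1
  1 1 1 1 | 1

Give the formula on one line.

  ~d = 1010101010101010
  (a | ~d) = 1010101011111111
  ((a | ~d) | b) = 1010111111111111
  ~c = 1100110011001100
  ~b = 1111000011110000
  (a & ~b) = 0000000011110000
  (d & (a & ~b)) = 0000000001010000
  (~c | (d & (a & ~b))) = 1100110011011100
  (((a | ~d) | b) | (~c | (d & (a & ~b)))) = 1110111111111111

(((a | ~d) | b) | (~c | (d & (a & ~b))))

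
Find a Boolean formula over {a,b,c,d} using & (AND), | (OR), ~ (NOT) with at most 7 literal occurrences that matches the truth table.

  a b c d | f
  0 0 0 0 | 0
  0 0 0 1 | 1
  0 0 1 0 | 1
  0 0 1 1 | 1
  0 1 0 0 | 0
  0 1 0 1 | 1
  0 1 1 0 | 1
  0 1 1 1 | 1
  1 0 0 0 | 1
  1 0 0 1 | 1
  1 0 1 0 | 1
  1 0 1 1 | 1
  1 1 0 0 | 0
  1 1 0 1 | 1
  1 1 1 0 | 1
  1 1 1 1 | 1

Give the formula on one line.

  ~b = 1111000011110000
  (~b & c) = 0011000000110000
  (d | (~b & c)) = 0111010101110101
  (~b & a) = 0000000011110000
  (c | (~b & a)) = 0011001111110011
  ((d | (~b & c)) | (c | (~b & a))) = 0111011111110111

((d | (~b & c)) | (c | (~b & a)))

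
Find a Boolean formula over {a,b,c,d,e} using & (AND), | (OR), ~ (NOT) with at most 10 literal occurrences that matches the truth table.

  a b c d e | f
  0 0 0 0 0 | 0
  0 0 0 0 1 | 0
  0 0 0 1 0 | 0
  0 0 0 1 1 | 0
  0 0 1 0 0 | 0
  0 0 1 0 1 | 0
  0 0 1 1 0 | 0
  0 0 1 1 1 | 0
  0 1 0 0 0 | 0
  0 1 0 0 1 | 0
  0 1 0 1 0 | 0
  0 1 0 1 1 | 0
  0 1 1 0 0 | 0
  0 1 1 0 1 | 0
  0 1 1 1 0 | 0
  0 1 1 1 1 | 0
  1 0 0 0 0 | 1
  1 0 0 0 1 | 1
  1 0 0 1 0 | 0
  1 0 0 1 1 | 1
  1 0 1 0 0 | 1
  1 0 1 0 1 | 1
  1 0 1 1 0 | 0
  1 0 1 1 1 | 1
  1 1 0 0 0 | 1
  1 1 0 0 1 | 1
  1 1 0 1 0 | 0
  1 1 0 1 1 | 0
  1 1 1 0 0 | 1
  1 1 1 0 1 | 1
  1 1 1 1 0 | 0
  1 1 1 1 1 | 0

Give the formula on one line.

  (e & a) = 00000000000000000101010101010101
  ((e & a) & d) = 00000000000000000001000100010001
  ~b = 11111111000000001111111100000000
  (((e & a) & d) & ~b) = 00000000000000000001000100000000
  ~d = 11001100110011001100110011001100
  (a | d) = 00110011001100111111111111111111
  (~d & (a | d)) = 00000000000000001100110011001100
  ((((e & a) & d) & ~b) | (~d & (a | d))) = 00000000000000001101110111001100

((((e & a) & d) & ~b) | (~d & (a | d)))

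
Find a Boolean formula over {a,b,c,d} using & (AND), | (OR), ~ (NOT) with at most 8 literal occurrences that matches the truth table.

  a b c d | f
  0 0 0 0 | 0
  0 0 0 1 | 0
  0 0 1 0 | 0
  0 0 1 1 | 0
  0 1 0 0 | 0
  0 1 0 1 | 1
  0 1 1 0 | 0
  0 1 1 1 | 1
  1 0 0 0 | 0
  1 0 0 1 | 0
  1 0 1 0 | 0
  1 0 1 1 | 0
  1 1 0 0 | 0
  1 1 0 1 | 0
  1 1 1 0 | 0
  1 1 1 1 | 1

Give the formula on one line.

((b & (~a | (b & c))) & (d | (~a & (~b | d))))

  ~a = 1111111100000000
  (b & c) = 0000001100000011
  (~a | (b & c)) = 1111111100000011
  (b & (~a | (b & c))) = 0000111100000011
  ~b = 1111000011110000
  (~b | d) = 1111010111110101
  (~a & (~b | d)) = 1111010100000000
  (d | (~a & (~b | d))) = 1111010101010101
  ((b & (~a | (b & c))) & (d | (~a & (~b | d)))) = 0000010100000001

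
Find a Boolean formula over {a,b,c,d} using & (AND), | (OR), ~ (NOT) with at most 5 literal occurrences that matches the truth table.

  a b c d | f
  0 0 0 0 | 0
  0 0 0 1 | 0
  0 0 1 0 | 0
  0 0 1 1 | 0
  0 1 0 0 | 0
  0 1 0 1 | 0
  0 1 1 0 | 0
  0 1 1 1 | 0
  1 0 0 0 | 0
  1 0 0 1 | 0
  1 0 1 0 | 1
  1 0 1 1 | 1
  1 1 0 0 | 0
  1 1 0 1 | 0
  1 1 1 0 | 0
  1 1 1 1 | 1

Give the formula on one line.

  ~b = 1111000011110000
  (d | ~b) = 1111010111110101
  ((d | ~b) & c) = 0011000100110001
  (((d | ~b) & c) & a) = 0000000000110001

(((d | ~b) & c) & a)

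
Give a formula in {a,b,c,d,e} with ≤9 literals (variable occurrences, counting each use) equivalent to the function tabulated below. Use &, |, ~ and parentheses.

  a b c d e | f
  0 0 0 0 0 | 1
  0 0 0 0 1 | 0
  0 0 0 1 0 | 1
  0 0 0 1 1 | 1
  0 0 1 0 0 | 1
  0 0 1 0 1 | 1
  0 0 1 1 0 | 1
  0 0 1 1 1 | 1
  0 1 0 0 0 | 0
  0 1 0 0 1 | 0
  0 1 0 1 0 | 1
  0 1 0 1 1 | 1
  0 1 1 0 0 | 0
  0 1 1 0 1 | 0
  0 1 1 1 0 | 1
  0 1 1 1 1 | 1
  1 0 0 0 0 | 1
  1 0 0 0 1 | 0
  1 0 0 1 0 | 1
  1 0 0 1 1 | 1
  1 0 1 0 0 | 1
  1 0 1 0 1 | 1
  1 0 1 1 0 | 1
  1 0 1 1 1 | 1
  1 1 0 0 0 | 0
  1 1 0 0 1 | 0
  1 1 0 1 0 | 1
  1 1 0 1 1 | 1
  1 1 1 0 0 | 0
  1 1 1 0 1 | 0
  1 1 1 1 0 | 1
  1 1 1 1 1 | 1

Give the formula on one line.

(((((a | c) | ((~a | ~e) & ~d)) & ~b) & (~e | c)) | d)

  (a | c) = 00001111000011111111111111111111
  ~a = 11111111111111110000000000000000
  ~e = 10101010101010101010101010101010
  (~a | ~e) = 11111111111111111010101010101010
  ~d = 11001100110011001100110011001100
  ((~a | ~e) & ~d) = 11001100110011001000100010001000
  ((a | c) | ((~a | ~e) & ~d)) = 11001111110011111111111111111111
  ~b = 11111111000000001111111100000000
  (((a | c) | ((~a | ~e) & ~d)) & ~b) = 11001111000000001111111100000000
  (~e | c) = 10101111101011111010111110101111
  ((((a | c) | ((~a | ~e) & ~d)) & ~b) & (~e | c)) = 10001111000000001010111100000000
  (((((a | c) | ((~a | ~e) & ~d)) & ~b) & (~e | c)) | d) = 10111111001100111011111100110011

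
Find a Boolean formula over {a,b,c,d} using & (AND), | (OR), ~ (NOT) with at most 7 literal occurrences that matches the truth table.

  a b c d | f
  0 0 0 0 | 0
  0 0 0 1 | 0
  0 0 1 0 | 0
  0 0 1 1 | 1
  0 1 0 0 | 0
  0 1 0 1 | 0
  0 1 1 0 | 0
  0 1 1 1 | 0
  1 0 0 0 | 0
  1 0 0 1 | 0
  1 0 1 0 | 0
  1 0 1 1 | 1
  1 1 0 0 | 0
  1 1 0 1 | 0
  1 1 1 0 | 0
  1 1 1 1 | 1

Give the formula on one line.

  (d & c) = 0001000100010001
  ~b = 1111000011110000
  (d & ~b) = 0101000001010000
  ((d & ~b) | a) = 0101000011111111
  ((d & c) & ((d & ~b) | a)) = 0001000000010001

((d & c) & ((d & ~b) | a))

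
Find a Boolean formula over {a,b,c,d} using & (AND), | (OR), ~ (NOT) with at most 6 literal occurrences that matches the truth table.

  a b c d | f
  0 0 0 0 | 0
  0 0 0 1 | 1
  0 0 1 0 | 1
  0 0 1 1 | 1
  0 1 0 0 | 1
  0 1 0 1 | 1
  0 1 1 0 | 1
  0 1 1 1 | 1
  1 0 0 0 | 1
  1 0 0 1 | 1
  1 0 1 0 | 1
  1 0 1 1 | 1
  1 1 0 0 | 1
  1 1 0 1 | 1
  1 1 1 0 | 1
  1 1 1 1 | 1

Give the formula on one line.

((b | d) | ((c | a) & (~d | c)))

  (b | d) = 0101111101011111
  (c | a) = 0011001111111111
  ~d = 1010101010101010
  (~d | c) = 1011101110111011
  ((c | a) & (~d | c)) = 0011001110111011
  ((b | d) | ((c | a) & (~d | c))) = 0111111111111111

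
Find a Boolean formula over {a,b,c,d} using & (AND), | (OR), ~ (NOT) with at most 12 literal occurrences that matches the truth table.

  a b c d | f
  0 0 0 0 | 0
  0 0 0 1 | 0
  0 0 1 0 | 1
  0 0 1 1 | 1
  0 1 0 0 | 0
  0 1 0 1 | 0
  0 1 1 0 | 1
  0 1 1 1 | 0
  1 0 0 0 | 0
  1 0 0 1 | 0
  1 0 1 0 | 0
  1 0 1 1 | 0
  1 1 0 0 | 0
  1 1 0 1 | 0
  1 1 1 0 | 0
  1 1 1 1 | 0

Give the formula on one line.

(((~d & (d | (c | a))) | (a | ~b)) & (~a & (a | c)))

  ~d = 1010101010101010
  (c | a) = 0011001111111111
  (d | (c | a)) = 0111011111111111
  (~d & (d | (c | a))) = 0010001010101010
  ~b = 1111000011110000
  (a | ~b) = 1111000011111111
  ((~d & (d | (c | a))) | (a | ~b)) = 1111001011111111
  ~a = 1111111100000000
  (a | c) = 0011001111111111
  (~a & (a | c)) = 0011001100000000
  (((~d & (d | (c | a))) | (a | ~b)) & (~a & (a | c))) = 0011001000000000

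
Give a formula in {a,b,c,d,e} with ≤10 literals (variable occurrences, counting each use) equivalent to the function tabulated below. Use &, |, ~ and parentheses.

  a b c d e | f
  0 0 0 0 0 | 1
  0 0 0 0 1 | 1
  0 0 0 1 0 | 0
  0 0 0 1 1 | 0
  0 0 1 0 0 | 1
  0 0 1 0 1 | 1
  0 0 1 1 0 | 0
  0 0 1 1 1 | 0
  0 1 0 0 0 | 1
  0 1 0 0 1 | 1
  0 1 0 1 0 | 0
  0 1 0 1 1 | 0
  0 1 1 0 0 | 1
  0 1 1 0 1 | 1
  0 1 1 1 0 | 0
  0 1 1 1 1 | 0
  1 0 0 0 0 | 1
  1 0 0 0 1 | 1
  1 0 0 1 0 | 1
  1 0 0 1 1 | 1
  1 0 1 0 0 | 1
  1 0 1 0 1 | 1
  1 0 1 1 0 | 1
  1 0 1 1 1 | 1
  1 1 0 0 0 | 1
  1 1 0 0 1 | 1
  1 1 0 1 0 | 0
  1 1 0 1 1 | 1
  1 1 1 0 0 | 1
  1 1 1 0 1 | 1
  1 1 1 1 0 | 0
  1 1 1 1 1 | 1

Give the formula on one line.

  ~e = 10101010101010101010101010101010
  ~b = 11111111000000001111111100000000
  (~e & ~b) = 10101010000000001010101000000000
  ~d = 11001100110011001100110011001100
  (e & ~d) = 01000100010001000100010001000100
  ((~e & ~b) | (e & ~d)) = 11101110010001001110111001000100
  (e | ((~e & ~b) | (e & ~d))) = 11111111010101011111111101010101
  ((e | ((~e & ~b) | (e & ~d))) & a) = 00000000000000001111111101010101
  (((e | ((~e & ~b) | (e & ~d))) & a) | ~d) = 11001100110011001111111111011101

(((e | ((~e & ~b) | (e & ~d))) & a) | ~d)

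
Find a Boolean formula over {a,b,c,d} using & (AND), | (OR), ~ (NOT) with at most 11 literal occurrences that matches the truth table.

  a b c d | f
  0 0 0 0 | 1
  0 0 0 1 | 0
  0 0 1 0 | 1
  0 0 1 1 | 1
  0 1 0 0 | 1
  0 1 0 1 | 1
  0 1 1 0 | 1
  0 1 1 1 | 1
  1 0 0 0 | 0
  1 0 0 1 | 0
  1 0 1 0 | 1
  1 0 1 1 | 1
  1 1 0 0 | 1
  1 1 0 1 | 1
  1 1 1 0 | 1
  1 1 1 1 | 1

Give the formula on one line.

  ~d = 1010101010101010
  (c & d) = 0001000100010001
  (~d | (c & d)) = 1011101110111011
  (b | (~d | (c & d))) = 1011111110111111
  ~b = 1111000011110000
  (c & ~b) = 0011000000110000
  (b | (c & ~b)) = 0011111100111111
  ~a = 1111111100000000
  (~a | d) = 1111111101010101
  ((b | (c & ~b)) | (~a | d)) = 1111111101111111
  ((b | (~d | (c & d))) & ((b | (c & ~b)) | (~a | d))) = 1011111100111111

((b | (~d | (c & d))) & ((b | (c & ~b)) | (~a | d)))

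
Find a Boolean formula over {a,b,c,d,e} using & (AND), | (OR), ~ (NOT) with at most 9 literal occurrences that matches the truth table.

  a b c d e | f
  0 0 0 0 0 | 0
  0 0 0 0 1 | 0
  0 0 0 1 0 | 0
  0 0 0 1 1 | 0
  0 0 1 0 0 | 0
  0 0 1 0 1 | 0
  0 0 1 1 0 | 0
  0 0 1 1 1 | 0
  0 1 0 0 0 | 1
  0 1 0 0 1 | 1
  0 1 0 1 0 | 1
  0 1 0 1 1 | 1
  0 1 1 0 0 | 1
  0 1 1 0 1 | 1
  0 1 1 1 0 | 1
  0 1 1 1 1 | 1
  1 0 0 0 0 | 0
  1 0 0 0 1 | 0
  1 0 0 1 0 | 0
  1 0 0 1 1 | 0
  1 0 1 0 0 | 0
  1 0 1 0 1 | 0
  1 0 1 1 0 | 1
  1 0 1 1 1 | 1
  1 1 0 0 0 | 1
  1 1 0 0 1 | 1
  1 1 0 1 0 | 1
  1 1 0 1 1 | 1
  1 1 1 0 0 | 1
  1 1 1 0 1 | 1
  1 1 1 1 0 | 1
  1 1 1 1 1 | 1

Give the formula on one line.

((((~b & c) & d) & ((c & b) | a)) | b)

  ~b = 11111111000000001111111100000000
  (~b & c) = 00001111000000000000111100000000
  ((~b & c) & d) = 00000011000000000000001100000000
  (c & b) = 00000000000011110000000000001111
  ((c & b) | a) = 00000000000011111111111111111111
  (((~b & c) & d) & ((c & b) | a)) = 00000000000000000000001100000000
  ((((~b & c) & d) & ((c & b) | a)) | b) = 00000000111111110000001111111111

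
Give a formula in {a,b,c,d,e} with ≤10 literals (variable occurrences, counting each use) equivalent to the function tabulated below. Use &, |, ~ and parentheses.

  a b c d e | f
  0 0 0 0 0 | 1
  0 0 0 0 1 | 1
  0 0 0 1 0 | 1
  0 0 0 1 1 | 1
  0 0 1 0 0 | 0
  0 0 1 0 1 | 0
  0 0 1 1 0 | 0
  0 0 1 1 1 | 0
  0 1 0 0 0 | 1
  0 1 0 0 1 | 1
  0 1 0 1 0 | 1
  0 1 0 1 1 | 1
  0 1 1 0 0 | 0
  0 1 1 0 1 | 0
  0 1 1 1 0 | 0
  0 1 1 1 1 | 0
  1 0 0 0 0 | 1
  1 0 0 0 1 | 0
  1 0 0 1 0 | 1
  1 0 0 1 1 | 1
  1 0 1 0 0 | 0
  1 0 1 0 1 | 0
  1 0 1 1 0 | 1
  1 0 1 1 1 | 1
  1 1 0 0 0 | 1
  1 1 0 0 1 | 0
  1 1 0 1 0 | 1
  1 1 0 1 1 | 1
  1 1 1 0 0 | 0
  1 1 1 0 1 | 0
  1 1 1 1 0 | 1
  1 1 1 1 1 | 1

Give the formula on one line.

(((d | ((~c | d) & ~e)) & a) | (~c & (c | ~a)))

  ~c = 11110000111100001111000011110000
  (~c | d) = 11110011111100111111001111110011
  ~e = 10101010101010101010101010101010
  ((~c | d) & ~e) = 10100010101000101010001010100010
  (d | ((~c | d) & ~e)) = 10110011101100111011001110110011
  ((d | ((~c | d) & ~e)) & a) = 00000000000000001011001110110011
  ~a = 11111111111111110000000000000000
  (c | ~a) = 11111111111111110000111100001111
  (~c & (c | ~a)) = 11110000111100000000000000000000
  (((d | ((~c | d) & ~e)) & a) | (~c & (c | ~a))) = 11110000111100001011001110110011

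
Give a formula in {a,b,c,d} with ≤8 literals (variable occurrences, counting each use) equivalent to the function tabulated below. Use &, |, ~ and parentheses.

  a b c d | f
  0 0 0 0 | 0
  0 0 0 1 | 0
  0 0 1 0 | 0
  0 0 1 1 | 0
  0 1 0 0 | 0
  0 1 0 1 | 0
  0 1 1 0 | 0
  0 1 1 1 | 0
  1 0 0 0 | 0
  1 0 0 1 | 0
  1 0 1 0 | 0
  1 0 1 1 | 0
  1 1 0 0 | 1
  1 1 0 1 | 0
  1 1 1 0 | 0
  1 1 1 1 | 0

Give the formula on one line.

(((~d & ~c) & ((c & ~d) | (a | d))) & b)

  ~d = 1010101010101010
  ~c = 1100110011001100
  (~d & ~c) = 1000100010001000
  (c & ~d) = 0010001000100010
  (a | d) = 0101010111111111
  ((c & ~d) | (a | d)) = 0111011111111111
  ((~d & ~c) & ((c & ~d) | (a | d))) = 0000000010001000
  (((~d & ~c) & ((c & ~d) | (a | d))) & b) = 0000000000001000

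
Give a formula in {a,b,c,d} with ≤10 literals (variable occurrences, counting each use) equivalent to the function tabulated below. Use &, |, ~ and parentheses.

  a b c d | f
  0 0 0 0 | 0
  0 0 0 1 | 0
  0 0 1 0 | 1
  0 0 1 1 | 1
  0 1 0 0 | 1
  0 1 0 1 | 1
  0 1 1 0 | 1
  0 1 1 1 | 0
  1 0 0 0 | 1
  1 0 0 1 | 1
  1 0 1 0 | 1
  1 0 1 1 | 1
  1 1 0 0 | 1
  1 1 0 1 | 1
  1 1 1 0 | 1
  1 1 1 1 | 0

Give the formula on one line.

(((a | c) | b) & (((d & ~c) | ((~d | ~b) & c)) | ~d))

  (a | c) = 0011001111111111
  ((a | c) | b) = 0011111111111111
  ~c = 1100110011001100
  (d & ~c) = 0100010001000100
  ~d = 1010101010101010
  ~b = 1111000011110000
  (~d | ~b) = 1111101011111010
  ((~d | ~b) & c) = 0011001000110010
  ((d & ~c) | ((~d | ~b) & c)) = 0111011001110110
  (((d & ~c) | ((~d | ~b) & c)) | ~d) = 1111111011111110
  (((a | c) | b) & (((d & ~c) | ((~d | ~b) & c)) | ~d)) = 0011111011111110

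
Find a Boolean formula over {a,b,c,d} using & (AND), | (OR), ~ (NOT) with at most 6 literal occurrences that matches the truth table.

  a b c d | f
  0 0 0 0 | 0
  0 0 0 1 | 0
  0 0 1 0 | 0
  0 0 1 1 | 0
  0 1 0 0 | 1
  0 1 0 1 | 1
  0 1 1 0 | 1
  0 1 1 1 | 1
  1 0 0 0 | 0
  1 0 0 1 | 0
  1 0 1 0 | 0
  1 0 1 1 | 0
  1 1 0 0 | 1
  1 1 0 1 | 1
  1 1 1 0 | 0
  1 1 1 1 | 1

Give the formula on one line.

  ~c = 1100110011001100
  (~c | d) = 1101110111011101
  ~a = 1111111100000000
  (c & ~a) = 0011001100000000
  ((~c | d) | (c & ~a)) = 1111111111011101
  (((~c | d) | (c & ~a)) & b) = 0000111100001101

(((~c | d) | (c & ~a)) & b)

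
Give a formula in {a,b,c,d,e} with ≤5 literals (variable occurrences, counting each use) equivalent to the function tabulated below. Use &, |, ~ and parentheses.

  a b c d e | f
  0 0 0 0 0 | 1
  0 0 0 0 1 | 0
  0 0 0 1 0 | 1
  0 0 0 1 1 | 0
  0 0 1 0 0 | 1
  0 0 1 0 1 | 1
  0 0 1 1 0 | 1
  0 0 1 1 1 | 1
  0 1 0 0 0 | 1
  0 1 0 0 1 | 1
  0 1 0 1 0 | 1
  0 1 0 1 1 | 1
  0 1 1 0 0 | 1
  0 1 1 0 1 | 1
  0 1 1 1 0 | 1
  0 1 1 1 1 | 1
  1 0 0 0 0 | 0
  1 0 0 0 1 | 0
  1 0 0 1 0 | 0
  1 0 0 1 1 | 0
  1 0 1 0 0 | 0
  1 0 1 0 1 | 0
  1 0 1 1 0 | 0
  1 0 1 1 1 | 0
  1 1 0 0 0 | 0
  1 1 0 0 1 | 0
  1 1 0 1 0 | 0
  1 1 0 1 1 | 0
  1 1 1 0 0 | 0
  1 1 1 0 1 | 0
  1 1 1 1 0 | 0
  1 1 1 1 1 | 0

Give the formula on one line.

(~a & (((b | ~e) & ~c) | c))

  ~a = 11111111111111110000000000000000
  ~e = 10101010101010101010101010101010
  (b | ~e) = 10101010111111111010101011111111
  ~c = 11110000111100001111000011110000
  ((b | ~e) & ~c) = 10100000111100001010000011110000
  (((b | ~e) & ~c) | c) = 10101111111111111010111111111111
  (~a & (((b | ~e) & ~c) | c)) = 10101111111111110000000000000000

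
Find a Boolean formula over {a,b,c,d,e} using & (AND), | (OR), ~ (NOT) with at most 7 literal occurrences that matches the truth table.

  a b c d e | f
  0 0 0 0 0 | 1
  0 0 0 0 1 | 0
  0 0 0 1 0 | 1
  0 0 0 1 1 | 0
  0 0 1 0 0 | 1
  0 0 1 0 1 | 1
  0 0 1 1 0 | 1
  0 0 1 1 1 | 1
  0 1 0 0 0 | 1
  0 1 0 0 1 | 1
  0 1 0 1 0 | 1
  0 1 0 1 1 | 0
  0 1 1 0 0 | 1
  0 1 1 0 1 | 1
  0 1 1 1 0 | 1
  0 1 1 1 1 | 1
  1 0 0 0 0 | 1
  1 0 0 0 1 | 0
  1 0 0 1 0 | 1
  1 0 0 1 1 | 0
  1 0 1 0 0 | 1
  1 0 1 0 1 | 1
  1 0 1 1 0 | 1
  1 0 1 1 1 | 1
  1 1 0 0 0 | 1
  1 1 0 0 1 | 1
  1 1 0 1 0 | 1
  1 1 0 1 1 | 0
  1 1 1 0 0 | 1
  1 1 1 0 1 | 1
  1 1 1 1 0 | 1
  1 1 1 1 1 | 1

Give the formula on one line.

  ~e = 10101010101010101010101010101010
  ~d = 11001100110011001100110011001100
  (~e | ~d) = 11101110111011101110111011101110
  ((~e | ~d) & b) = 00000000111011100000000011101110
  (~e | c) = 10101111101011111010111110101111
  (((~e | ~d) & b) | (~e | c)) = 10101111111011111010111111101111

(((~e | ~d) & b) | (~e | c))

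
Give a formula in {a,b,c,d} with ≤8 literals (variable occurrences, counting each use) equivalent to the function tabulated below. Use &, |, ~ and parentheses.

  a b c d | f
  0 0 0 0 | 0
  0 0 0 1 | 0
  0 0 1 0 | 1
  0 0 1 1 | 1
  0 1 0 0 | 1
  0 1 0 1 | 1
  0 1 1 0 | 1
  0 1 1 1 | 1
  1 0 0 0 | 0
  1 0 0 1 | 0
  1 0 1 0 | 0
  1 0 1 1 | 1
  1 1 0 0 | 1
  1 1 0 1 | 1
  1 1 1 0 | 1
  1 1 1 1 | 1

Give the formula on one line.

  (d | c) = 0111011101110111
  ~a = 1111111100000000
  ((d | c) & ~a) = 0111011100000000
  (d | ((d | c) & ~a)) = 0111011101010101
  (c & (d | ((d | c) & ~a))) = 0011001100010001
  (b | (c & (d | ((d | c) & ~a)))) = 0011111100011111

(b | (c & (d | ((d | c) & ~a))))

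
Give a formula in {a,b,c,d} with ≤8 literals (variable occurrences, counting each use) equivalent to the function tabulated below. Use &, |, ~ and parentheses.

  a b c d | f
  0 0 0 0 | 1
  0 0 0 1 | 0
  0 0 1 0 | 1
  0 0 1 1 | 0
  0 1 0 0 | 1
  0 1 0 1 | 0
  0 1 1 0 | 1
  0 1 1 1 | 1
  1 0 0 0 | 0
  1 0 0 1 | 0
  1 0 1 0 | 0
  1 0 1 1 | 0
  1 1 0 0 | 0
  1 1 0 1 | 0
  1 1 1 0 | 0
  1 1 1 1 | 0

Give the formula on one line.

  (b & c) = 0000001100000011
  (d & (b & c)) = 0000000100000001
  ~d = 1010101010101010
  ((d & (b & c)) | ~d) = 1010101110101011
  ~a = 1111111100000000
  (((d & (b & c)) | ~d) & ~a) = 1010101100000000

(((d & (b & c)) | ~d) & ~a)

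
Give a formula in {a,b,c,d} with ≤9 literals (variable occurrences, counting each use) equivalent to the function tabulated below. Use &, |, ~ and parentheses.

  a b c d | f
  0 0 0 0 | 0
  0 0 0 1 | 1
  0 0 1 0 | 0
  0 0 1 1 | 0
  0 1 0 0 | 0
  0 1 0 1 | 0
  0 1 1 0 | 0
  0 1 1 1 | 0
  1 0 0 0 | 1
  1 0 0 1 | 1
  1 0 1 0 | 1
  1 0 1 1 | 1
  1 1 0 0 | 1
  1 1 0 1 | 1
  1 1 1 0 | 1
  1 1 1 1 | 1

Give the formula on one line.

  ~c = 1100110011001100
  ~b = 1111000011110000
  (d & ~b) = 0101000001010000
  (~b | d) = 1111010111110101
  ((~b | d) & a) = 0000000011110101
  (((~b | d) & a) | c) = 0011001111110111
  ((d & ~b) | (((~b | d) & a) | c)) = 0111001111110111
  (~c & ((d & ~b) | (((~b | d) & a) | c))) = 0100000011000100
  ((~c & ((d & ~b) | (((~b | d) & a) | c))) | a) = 0100000011111111

((~c & ((d & ~b) | (((~b | d) & a) | c))) | a)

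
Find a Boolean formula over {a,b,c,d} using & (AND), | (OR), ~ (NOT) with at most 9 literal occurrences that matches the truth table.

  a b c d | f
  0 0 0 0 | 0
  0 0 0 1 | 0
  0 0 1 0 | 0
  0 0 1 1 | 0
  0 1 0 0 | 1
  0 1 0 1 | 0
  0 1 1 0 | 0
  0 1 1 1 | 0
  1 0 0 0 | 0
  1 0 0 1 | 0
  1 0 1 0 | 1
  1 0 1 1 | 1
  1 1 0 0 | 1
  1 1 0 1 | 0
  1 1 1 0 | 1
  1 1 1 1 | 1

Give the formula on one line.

  ~c = 1100110011001100
  (d | ~c) = 1101110111011101
  ((d | ~c) & b) = 0000110100001101
  ~d = 1010101010101010
  (a | ~d) = 1010101011111111
  (((d | ~c) & b) & (a | ~d)) = 0000100000001101
  (c & a) = 0000000000110011
  ((((d | ~c) & b) & (a | ~d)) | (c & a)) = 0000100000111111
  (~d | c) = 1011101110111011
  (((((d | ~c) & b) & (a | ~d)) | (c & a)) & (~d | c)) = 0000100000111011

(((((d | ~c) & b) & (a | ~d)) | (c & a)) & (~d | c))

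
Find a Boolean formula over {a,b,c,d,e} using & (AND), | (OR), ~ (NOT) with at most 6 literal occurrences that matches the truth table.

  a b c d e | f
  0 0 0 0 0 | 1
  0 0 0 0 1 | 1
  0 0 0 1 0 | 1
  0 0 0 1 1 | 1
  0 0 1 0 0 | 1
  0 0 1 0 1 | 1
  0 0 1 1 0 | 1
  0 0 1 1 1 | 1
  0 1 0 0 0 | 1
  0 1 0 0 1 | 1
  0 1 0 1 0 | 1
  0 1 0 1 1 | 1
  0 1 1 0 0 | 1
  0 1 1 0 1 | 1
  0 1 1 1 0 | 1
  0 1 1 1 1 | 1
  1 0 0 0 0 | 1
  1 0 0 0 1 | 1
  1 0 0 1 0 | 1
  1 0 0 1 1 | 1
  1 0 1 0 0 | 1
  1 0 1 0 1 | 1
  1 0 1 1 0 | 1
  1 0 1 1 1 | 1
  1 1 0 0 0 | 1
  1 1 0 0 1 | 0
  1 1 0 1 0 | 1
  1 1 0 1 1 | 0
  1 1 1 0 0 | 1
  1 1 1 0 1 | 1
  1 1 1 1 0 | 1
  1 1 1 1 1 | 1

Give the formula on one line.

  ~a = 11111111111111110000000000000000
  (c & e) = 00000101000001010000010100000101
  ~b = 11111111000000001111111100000000
  (e & ~b) = 01010101000000000101010100000000
  ((c & e) | (e & ~b)) = 01010101000001010101010100000101
  (~a | ((c & e) | (e & ~b))) = 11111111111111110101010100000101
  ~e = 10101010101010101010101010101010
  ((~a | ((c & e) | (e & ~b))) | ~e) = 11111111111111111111111110101111

((~a | ((c & e) | (e & ~b))) | ~e)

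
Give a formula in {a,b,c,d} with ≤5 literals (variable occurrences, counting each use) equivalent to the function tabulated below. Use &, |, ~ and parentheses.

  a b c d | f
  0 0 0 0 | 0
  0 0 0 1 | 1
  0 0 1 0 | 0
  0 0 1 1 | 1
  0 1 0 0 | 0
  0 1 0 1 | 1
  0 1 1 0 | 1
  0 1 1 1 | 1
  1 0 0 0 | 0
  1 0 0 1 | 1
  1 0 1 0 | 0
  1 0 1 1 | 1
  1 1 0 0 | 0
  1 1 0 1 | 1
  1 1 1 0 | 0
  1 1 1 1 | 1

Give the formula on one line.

(d | ((~d & ~a) & (c & b)))

  ~d = 1010101010101010
  ~a = 1111111100000000
  (~d & ~a) = 1010101000000000
  (c & b) = 0000001100000011
  ((~d & ~a) & (c & b)) = 0000001000000000
  (d | ((~d & ~a) & (c & b))) = 0101011101010101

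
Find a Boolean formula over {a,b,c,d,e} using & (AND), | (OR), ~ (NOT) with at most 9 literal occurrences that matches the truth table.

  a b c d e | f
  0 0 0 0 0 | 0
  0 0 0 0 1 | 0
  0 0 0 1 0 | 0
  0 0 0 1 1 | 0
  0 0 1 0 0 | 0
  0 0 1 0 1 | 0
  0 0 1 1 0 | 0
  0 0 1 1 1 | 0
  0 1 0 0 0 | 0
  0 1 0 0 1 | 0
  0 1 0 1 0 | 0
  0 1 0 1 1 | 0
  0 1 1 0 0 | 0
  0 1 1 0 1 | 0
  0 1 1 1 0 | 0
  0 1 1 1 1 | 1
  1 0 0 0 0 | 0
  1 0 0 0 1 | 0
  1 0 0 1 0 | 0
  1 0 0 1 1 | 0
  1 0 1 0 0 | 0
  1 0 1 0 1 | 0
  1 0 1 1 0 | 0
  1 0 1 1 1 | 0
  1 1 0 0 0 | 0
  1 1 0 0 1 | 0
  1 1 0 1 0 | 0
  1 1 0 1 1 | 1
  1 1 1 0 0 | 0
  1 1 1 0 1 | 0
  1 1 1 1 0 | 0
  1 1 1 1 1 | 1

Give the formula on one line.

(((c | a) & ((d & (~a | e)) & e)) & b)

  (c | a) = 00001111000011111111111111111111
  ~a = 11111111111111110000000000000000
  (~a | e) = 11111111111111110101010101010101
  (d & (~a | e)) = 00110011001100110001000100010001
  ((d & (~a | e)) & e) = 00010001000100010001000100010001
  ((c | a) & ((d & (~a | e)) & e)) = 00000001000000010001000100010001
  (((c | a) & ((d & (~a | e)) & e)) & b) = 00000000000000010000000000010001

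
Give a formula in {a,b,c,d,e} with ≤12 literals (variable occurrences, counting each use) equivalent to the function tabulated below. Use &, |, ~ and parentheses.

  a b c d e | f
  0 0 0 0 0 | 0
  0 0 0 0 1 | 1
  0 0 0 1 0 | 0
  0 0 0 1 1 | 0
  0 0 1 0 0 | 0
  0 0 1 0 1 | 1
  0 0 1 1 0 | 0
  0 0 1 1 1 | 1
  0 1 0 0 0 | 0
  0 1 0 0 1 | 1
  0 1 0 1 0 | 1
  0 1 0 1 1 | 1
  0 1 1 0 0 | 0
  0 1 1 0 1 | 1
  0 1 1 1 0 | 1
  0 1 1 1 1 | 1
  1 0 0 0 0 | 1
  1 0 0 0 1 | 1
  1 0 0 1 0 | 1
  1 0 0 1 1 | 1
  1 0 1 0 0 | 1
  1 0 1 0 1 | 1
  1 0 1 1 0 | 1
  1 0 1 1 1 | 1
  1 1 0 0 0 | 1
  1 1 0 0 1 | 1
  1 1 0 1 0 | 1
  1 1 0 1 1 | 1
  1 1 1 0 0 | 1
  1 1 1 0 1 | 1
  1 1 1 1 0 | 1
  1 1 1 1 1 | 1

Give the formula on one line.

(((d | (a | e)) & (b | a)) | (((c | ~d) & e) & ~b))

  (a | e) = 01010101010101011111111111111111
  (d | (a | e)) = 01110111011101111111111111111111
  (b | a) = 00000000111111111111111111111111
  ((d | (a | e)) & (b | a)) = 00000000011101111111111111111111
  ~d = 11001100110011001100110011001100
  (c | ~d) = 11001111110011111100111111001111
  ((c | ~d) & e) = 01000101010001010100010101000101
  ~b = 11111111000000001111111100000000
  (((c | ~d) & e) & ~b) = 01000101000000000100010100000000
  (((d | (a | e)) & (b | a)) | (((c | ~d) & e) & ~b)) = 01000101011101111111111111111111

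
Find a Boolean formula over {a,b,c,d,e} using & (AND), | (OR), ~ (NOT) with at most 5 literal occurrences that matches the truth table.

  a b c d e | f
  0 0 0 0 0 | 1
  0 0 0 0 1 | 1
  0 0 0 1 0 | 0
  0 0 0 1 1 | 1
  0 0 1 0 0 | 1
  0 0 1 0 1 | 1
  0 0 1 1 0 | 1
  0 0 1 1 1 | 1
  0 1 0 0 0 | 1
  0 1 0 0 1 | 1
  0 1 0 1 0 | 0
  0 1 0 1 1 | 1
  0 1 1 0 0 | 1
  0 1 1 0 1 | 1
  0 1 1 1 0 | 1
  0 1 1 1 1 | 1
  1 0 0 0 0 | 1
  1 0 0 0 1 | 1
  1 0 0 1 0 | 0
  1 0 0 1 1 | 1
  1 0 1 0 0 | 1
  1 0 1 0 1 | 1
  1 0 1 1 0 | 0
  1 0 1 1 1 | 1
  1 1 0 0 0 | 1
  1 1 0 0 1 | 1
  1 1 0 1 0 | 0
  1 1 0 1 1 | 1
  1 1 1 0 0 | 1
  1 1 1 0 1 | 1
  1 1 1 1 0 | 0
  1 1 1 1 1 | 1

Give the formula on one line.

(((~a & c) | e) | ~d)

  ~a = 11111111111111110000000000000000
  (~a & c) = 00001111000011110000000000000000
  ((~a & c) | e) = 01011111010111110101010101010101
  ~d = 11001100110011001100110011001100
  (((~a & c) | e) | ~d) = 11011111110111111101110111011101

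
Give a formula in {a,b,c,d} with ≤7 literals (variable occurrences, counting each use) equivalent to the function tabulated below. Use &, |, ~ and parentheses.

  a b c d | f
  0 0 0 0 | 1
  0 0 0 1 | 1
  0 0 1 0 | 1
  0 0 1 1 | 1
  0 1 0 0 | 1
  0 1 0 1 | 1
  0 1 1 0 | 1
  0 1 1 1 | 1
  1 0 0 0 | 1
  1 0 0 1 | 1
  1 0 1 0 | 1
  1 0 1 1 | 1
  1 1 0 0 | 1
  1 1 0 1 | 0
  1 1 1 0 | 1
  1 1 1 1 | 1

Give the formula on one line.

((c | ~a) | ((~d | ~a) | (~d | ~b)))

  ~a = 1111111100000000
  (c | ~a) = 1111111100110011
  ~d = 1010101010101010
  (~d | ~a) = 1111111110101010
  ~b = 1111000011110000
  (~d | ~b) = 1111101011111010
  ((~d | ~a) | (~d | ~b)) = 1111111111111010
  ((c | ~a) | ((~d | ~a) | (~d | ~b))) = 1111111111111011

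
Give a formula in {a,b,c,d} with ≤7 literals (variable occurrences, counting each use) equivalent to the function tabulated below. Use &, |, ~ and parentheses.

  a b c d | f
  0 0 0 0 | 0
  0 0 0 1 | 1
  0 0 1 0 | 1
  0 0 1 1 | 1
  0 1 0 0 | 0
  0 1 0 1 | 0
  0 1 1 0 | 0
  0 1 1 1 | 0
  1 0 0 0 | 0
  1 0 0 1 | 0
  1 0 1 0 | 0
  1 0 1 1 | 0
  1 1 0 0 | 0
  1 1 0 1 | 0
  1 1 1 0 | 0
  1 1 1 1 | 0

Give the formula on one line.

((d | c) & (~a & ~b))

  (d | c) = 0111011101110111
  ~a = 1111111100000000
  ~b = 1111000011110000
  (~a & ~b) = 1111000000000000
  ((d | c) & (~a & ~b)) = 0111000000000000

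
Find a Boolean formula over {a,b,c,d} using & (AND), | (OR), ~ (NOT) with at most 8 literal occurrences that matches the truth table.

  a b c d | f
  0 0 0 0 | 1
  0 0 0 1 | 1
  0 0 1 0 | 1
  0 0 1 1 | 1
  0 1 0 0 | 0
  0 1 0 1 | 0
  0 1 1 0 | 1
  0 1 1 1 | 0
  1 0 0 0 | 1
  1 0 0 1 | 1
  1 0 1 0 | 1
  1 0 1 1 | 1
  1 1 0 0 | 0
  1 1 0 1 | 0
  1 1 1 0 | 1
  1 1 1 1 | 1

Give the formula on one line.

  ~b = 1111000011110000
  (a & ~b) = 0000000011110000
  ~d = 1010101010101010
  ((a & ~b) | ~d) = 1010101011111010
  (((a & ~b) | ~d) | a) = 1010101011111111
  (c | ~b) = 1111001111110011
  ((((a & ~b) | ~d) | a) & (c | ~b)) = 1010001011110011
  (~b & d) = 0101000001010000
  (((((a & ~b) | ~d) | a) & (c | ~b)) | (~b & d)) = 1111001011110011

(((((a & ~b) | ~d) | a) & (c | ~b)) | (~b & d))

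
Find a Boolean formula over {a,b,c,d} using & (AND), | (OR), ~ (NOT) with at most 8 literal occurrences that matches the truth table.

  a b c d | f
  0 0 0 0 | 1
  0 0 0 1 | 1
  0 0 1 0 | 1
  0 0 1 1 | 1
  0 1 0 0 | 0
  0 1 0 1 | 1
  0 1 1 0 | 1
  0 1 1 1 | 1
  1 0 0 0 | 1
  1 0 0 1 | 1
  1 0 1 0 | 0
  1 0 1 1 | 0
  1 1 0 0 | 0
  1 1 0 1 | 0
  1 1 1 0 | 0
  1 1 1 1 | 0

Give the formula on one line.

  ~a = 1111111100000000
  (~a & d) = 0101010100000000
  ~b = 1111000011110000
  (c | ~b) = 1111001111110011
  ~c = 1100110011001100
  (~c | ~a) = 1111111111001100
  ((c | ~b) & (~c | ~a)) = 1111001111000000
  ((~a & d) | ((c | ~b) & (~c | ~a))) = 1111011111000000

((~a & d) | ((c | ~b) & (~c | ~a)))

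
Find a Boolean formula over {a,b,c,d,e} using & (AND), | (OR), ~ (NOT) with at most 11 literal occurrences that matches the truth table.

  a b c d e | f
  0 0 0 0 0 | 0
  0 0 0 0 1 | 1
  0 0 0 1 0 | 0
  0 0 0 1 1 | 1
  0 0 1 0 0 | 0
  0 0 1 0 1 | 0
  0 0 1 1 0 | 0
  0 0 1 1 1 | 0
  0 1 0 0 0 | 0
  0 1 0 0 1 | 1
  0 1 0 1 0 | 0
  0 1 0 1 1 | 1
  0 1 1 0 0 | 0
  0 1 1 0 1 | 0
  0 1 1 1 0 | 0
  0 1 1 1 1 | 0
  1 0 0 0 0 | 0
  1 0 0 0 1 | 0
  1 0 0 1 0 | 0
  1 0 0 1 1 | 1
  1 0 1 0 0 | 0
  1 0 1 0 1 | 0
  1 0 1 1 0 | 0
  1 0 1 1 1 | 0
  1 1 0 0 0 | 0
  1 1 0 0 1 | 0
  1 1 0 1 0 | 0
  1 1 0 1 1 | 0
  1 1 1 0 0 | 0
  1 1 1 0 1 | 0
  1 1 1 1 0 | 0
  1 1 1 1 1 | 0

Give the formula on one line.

((c | ((d & ~b) | ((d | ~c) & ~a))) & (e & ~c))

  ~b = 11111111000000001111111100000000
  (d & ~b) = 00110011000000000011001100000000
  ~c = 11110000111100001111000011110000
  (d | ~c) = 11110011111100111111001111110011
  ~a = 11111111111111110000000000000000
  ((d | ~c) & ~a) = 11110011111100110000000000000000
  ((d & ~b) | ((d | ~c) & ~a)) = 11110011111100110011001100000000
  (c | ((d & ~b) | ((d | ~c) & ~a))) = 11111111111111110011111100001111
  (e & ~c) = 01010000010100000101000001010000
  ((c | ((d & ~b) | ((d | ~c) & ~a))) & (e & ~c)) = 01010000010100000001000000000000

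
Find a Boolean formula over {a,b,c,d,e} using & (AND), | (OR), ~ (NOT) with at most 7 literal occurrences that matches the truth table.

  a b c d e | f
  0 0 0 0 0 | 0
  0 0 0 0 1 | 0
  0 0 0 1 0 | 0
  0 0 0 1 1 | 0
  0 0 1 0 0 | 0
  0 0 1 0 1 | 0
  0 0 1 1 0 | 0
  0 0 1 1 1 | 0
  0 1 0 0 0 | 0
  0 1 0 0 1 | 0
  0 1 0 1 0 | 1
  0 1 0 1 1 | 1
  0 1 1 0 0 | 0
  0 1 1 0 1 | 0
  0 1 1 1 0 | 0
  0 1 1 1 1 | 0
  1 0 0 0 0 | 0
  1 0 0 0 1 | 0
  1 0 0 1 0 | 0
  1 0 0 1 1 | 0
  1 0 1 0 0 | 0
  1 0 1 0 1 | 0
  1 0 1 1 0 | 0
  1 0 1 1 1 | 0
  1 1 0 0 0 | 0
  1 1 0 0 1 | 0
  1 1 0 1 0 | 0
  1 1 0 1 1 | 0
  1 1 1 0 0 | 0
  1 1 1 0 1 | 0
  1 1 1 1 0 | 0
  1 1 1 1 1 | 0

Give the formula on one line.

(~a & ((~c & b) & (d | (~b | a))))

  ~a = 11111111111111110000000000000000
  ~c = 11110000111100001111000011110000
  (~c & b) = 00000000111100000000000011110000
  ~b = 11111111000000001111111100000000
  (~b | a) = 11111111000000001111111111111111
  (d | (~b | a)) = 11111111001100111111111111111111
  ((~c & b) & (d | (~b | a))) = 00000000001100000000000011110000
  (~a & ((~c & b) & (d | (~b | a)))) = 00000000001100000000000000000000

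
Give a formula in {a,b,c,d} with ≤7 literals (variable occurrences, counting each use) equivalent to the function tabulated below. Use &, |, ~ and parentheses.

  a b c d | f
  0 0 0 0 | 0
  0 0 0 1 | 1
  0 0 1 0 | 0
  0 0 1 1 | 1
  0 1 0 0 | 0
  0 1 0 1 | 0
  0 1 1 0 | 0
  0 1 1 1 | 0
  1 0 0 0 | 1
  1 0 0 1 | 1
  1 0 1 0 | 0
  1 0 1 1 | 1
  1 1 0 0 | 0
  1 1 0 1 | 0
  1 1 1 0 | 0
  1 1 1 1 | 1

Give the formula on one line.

  ~c = 1100110011001100
  (d | ~c) = 1101110111011101
  ~b = 1111000011110000
  (a & c) = 0000000000110011
  (~b | (a & c)) = 1111000011110011
  (a | d) = 0101010111111111
  ((~b | (a & c)) & (a | d)) = 0101000011110011
  ((d | ~c) & ((~b | (a & c)) & (a | d))) = 0101000011010001

((d | ~c) & ((~b | (a & c)) & (a | d)))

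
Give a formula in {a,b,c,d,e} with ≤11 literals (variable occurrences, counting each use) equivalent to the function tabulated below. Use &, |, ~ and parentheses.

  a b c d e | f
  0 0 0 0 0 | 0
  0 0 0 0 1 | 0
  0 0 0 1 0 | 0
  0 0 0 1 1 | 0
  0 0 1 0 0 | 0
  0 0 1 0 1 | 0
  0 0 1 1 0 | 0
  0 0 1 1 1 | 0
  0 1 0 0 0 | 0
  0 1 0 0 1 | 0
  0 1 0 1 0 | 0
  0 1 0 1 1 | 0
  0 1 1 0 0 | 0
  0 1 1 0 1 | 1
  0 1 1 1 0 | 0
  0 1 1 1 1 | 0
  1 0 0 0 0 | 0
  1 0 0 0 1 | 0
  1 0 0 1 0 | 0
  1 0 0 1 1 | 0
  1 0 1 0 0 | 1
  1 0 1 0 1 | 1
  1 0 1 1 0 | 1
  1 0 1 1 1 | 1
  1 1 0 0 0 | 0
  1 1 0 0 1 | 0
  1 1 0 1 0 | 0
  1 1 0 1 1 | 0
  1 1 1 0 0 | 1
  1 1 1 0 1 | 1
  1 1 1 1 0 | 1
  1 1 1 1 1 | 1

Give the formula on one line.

  (c & a) = 00000000000000000000111100001111
  ~d = 11001100110011001100110011001100
  ~e = 10101010101010101010101010101010
  (b & ~e) = 00000000101010100000000010101010
  (~d | (b & ~e)) = 11001100111011101100110011101110
  ((~d | (b & ~e)) & c) = 00001100000011100000110000001110
  (((~d | (b & ~e)) & c) & b) = 00000000000011100000000000001110
  (e & (((~d | (b & ~e)) & c) & b)) = 00000000000001000000000000000100
  ((c & a) | (e & (((~d | (b & ~e)) & c) & b))) = 00000000000001000000111100001111

((c & a) | (e & (((~d | (b & ~e)) & c) & b)))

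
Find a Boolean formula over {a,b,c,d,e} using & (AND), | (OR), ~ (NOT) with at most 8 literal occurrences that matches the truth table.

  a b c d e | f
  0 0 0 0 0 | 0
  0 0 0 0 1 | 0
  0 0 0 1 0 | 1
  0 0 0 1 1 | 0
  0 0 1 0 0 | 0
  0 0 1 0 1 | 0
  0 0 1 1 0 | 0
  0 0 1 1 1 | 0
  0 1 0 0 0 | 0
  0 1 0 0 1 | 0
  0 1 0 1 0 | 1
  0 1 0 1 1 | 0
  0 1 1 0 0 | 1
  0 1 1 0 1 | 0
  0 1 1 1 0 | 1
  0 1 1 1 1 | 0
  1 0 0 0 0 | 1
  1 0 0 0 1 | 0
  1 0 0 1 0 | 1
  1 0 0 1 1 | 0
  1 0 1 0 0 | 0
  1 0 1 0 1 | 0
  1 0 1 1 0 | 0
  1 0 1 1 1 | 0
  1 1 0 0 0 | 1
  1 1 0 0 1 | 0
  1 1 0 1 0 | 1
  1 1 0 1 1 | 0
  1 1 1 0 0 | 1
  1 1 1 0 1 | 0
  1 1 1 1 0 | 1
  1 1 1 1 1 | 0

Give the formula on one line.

((~c | b) & (~e & ((a | d) | c)))

  ~c = 11110000111100001111000011110000
  (~c | b) = 11110000111111111111000011111111
  ~e = 10101010101010101010101010101010
  (a | d) = 00110011001100111111111111111111
  ((a | d) | c) = 00111111001111111111111111111111
  (~e & ((a | d) | c)) = 00101010001010101010101010101010
  ((~c | b) & (~e & ((a | d) | c))) = 00100000001010101010000010101010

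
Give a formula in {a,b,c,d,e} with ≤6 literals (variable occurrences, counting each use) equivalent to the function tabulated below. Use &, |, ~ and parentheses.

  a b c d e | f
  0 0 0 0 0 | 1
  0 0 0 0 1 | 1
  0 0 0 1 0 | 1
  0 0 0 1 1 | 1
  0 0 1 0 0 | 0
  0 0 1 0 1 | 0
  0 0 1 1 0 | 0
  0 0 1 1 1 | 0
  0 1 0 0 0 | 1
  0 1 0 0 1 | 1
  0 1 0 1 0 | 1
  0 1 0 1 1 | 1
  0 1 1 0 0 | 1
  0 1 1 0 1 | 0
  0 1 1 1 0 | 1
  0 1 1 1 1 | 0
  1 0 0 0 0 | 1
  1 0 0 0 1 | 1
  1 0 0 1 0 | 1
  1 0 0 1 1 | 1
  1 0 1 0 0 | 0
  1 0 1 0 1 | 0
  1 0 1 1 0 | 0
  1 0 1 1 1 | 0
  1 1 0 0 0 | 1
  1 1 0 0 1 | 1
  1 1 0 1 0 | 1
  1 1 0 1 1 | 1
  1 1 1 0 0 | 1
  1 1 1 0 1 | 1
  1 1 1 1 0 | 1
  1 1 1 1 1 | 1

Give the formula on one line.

(~c | ((b | ~c) & (a | ~e)))

  ~c = 11110000111100001111000011110000
  (b | ~c) = 11110000111111111111000011111111
  ~e = 10101010101010101010101010101010
  (a | ~e) = 10101010101010101111111111111111
  ((b | ~c) & (a | ~e)) = 10100000101010101111000011111111
  (~c | ((b | ~c) & (a | ~e))) = 11110000111110101111000011111111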